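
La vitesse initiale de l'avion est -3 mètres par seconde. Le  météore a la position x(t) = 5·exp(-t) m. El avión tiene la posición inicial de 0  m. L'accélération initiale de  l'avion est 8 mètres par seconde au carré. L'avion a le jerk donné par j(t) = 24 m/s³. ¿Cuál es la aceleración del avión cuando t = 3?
Necesitamos integrar nuestra ecuación de la sacudida j(t) = 24 1 vez. Tomando ∫j(t)dt y aplicando a(0) = 8, encontramos a(t) = 24·t + 8. De la ecuación de la aceleración a(t) = 24·t + 8, sustituimos t = 3 para obtener a = 80.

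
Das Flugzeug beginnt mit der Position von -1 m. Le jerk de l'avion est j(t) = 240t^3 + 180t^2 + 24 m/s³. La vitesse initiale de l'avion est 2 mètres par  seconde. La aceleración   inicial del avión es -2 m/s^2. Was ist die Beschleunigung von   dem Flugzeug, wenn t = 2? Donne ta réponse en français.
Nous devons intégrer notre équation du jerk j(t) = 240·t^3 + 180·t^2 + 24 1 fois. L'intégrale du jerk est l'accélération. En utilisant a(0) = -2, nous obtenons a(t) = 60·t^4 + 60·t^3 + 24·t - 2. En utilisant a(t) = 60·t^4 + 60·t^3 + 24·t - 2 et en substituant t = 2, nous trouvons a = 1486.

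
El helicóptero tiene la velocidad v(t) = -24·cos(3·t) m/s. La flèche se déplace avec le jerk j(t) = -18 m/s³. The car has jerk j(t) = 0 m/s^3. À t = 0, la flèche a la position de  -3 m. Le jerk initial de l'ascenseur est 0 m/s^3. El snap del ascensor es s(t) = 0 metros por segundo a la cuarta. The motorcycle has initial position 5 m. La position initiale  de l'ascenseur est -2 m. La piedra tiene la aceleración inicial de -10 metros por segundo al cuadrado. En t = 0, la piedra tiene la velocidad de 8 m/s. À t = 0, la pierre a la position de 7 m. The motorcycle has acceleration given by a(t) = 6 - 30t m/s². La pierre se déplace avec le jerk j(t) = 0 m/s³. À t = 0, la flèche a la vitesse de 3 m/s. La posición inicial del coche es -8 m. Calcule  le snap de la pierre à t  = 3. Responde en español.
Debemos derivar nuestra ecuación de la sacudida j(t) = 0 1 vez. La derivada de la sacudida da el snap: s(t) = 0. De la ecuación del snap s(t) = 0, sustituimos t = 3 para obtener s = 0.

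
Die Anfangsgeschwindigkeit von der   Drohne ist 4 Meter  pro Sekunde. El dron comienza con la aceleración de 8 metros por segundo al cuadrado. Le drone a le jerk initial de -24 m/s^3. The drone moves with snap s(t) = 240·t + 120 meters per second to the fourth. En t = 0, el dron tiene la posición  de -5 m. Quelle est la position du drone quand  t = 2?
Nous devons intégrer notre équation du snap s(t) = 240·t + 120 4 fois. L'intégrale du snap, avec j(0) = -24, donne le jerk: j(t) = 120·t^2 + 120·t - 24. La primitive du jerk, avec a(0) = 8, donne l'accélération: a(t) = 40·t^3 + 60·t^2 - 24·t + 8. La primitive de l'accélération est la vitesse. En utilisant v(0) = 4, nous obtenons v(t) = 10·t^4 + 20·t^3 - 12·t^2 + 8·t + 4. La primitive de la vitesse, avec x(0) = -5, donne la position: x(t) = 2·t^5 + 5·t^4 - 4·t^3 + 4·t^2 + 4·t - 5. En utilisant x(t) = 2·t^5 + 5·t^4 - 4·t^3 + 4·t^2 + 4·t - 5 et en substituant t = 2, nous trouvons x = 131.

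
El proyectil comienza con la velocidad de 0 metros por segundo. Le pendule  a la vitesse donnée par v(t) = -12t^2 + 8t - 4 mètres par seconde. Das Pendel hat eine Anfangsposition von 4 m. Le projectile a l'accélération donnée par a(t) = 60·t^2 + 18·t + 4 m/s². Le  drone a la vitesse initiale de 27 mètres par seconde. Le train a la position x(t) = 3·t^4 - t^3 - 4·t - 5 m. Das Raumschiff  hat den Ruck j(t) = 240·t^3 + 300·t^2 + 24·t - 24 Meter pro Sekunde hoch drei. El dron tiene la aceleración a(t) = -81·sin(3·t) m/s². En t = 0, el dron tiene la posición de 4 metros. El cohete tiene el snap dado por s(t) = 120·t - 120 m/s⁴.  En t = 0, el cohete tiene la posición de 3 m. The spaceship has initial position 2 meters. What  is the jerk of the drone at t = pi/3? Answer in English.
We must differentiate our acceleration equation a(t) = -81·sin(3·t) 1 time. The derivative of acceleration gives jerk: j(t) = -243·cos(3·t). We have jerk j(t) = -243·cos(3·t). Substituting t = pi/3: j(pi/3) = 243.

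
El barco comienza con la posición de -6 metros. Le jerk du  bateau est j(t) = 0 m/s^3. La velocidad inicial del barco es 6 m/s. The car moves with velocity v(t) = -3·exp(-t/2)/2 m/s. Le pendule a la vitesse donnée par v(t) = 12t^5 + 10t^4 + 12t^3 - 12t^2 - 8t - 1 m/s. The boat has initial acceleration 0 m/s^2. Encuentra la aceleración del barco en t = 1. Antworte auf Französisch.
En partant du jerk j(t) = 0, nous prenons 1 primitive. L'intégrale du jerk est l'accélération. En utilisant a(0) = 0, nous obtenons a(t) = 0. En utilisant a(t) = 0 et en substituant t = 1, nous trouvons a = 0.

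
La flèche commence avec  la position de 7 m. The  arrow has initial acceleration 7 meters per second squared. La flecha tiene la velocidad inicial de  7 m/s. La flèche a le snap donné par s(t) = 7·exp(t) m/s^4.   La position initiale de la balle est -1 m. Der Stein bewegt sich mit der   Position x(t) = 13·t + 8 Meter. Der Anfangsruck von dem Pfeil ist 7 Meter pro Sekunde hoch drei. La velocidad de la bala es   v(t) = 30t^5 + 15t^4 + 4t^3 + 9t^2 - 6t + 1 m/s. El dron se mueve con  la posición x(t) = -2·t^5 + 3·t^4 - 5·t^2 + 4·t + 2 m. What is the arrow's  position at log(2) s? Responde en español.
Partiendo del snap s(t) = 7·exp(t), tomamos 4 antiderivadas. La antiderivada del snap es la sacudida. Usando j(0) = 7, obtenemos j(t) = 7·exp(t). Tomando ∫j(t)dt y aplicando a(0) = 7, encontramos a(t) = 7·exp(t). Tomando ∫a(t)dt y aplicando v(0) = 7, encontramos v(t) = 7·exp(t). La integral de la velocidad es la posición. Usando x(0) = 7, obtenemos x(t) = 7·exp(t). De la ecuación de la posición x(t) = 7·exp(t), sustituimos t = log(2) para obtener x = 14.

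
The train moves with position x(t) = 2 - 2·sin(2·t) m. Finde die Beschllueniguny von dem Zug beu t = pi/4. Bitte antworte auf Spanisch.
Partiendo de la posición x(t) = 2 - 2·sin(2·t), tomamos 2 derivadas. La derivada de la posición da la velocidad: v(t) = -4·cos(2·t). Tomando d/dt de v(t), encontramos a(t) = 8·sin(2·t). Usando a(t) = 8·sin(2·t) y sustituyendo t = pi/4, encontramos a = 8.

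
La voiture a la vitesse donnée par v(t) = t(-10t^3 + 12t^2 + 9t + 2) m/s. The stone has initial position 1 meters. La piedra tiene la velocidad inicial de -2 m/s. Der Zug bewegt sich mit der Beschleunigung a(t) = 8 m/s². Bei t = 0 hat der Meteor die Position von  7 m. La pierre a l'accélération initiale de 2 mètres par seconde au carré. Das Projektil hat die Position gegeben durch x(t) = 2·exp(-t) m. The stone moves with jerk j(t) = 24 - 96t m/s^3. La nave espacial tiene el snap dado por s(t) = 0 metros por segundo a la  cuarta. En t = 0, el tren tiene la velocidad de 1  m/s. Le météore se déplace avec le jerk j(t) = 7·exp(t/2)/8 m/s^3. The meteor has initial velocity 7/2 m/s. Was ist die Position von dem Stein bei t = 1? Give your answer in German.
Ausgehend von dem Ruck j(t) = 24 - 96·t, nehmen wir 3 Integrale. Das Integral von dem Ruck, mit a(0) = 2, ergibt die Beschleunigung: a(t) = -48·t^2 + 24·t + 2. Durch Integration von der Beschleunigung und Verwendung der Anfangsbedingung v(0) = -2, erhalten wir v(t) = -16·t^3 + 12·t^2 + 2·t - 2. Das Integral von der Geschwindigkeit ist die Position. Mit x(0) = 1 erhalten wir x(t) = -4·t^4 + 4·t^3 + t^2 - 2·t + 1. Mit x(t) = -4·t^4 + 4·t^3 + t^2 - 2·t + 1 und Einsetzen von t = 1, finden wir x = 0.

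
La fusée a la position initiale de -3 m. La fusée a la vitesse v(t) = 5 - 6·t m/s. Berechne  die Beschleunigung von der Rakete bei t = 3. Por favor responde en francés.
Nous devons dériver notre équation de la vitesse v(t) = 5 - 6·t 1 fois. En dérivant la vitesse, nous obtenons l'accélération: a(t) = -6. De l'équation de l'accélération a(t) = -6, nous substituons t = 3 pour obtenir a = -6.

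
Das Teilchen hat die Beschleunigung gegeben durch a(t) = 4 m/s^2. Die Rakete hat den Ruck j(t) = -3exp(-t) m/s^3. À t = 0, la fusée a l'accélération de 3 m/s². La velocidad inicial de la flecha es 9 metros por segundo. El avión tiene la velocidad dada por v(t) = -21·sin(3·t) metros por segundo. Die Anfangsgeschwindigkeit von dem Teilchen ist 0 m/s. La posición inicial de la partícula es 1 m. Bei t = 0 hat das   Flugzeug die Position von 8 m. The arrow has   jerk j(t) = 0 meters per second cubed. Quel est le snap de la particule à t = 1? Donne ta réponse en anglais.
We must differentiate our acceleration equation a(t) = 4 2 times. The derivative of acceleration gives jerk: j(t) = 0. Taking d/dt of j(t), we find s(t) = 0. Using s(t) = 0 and substituting t = 1, we find s = 0.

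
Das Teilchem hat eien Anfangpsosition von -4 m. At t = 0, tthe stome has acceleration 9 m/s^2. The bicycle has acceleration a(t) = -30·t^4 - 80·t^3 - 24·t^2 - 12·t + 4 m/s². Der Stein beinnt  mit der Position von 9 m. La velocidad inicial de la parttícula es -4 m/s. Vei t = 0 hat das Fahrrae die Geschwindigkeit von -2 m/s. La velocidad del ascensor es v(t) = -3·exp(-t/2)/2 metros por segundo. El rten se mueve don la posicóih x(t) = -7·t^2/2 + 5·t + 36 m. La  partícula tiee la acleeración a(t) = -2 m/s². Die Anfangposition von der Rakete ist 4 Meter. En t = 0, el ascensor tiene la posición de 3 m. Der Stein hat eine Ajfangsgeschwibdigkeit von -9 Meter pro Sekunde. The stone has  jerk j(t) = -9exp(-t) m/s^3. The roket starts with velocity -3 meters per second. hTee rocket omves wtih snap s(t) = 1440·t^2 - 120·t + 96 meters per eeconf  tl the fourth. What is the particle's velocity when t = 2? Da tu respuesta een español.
Partiendo de la aceleración a(t) = -2, tomamos 1 antiderivada. La antiderivada de la aceleración es la velocidad. Usando v(0) = -4, obtenemos v(t) = -2·t - 4. Usando v(t) = -2·t - 4 y sustituyendo t = 2, encontramos v = -8.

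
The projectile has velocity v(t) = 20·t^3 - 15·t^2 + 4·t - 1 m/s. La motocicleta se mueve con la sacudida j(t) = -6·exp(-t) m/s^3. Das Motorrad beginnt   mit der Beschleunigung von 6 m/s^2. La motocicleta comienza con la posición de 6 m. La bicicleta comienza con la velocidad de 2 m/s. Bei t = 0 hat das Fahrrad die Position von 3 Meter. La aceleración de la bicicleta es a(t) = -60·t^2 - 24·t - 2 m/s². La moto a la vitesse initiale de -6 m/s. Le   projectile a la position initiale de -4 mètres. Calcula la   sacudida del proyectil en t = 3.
Partiendo de la velocidad v(t) = 20·t^3 - 15·t^2 + 4·t - 1, tomamos 2 derivadas. Derivando la velocidad, obtenemos la aceleración: a(t) = 60·t^2 - 30·t + 4. Tomando d/dt de a(t), encontramos j(t) = 120·t - 30. Usando j(t) = 120·t - 30 y sustituyendo t = 3, encontramos j = 330.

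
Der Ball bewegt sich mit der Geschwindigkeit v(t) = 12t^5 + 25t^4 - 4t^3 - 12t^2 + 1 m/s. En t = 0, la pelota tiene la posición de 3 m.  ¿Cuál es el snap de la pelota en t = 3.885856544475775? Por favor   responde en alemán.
Ausgehend von der Geschwindigkeit v(t) = 12·t^5 + 25·t^4 - 4·t^3 - 12·t^2 + 1, nehmen wir 3 Ableitungen. Mit d/dt von v(t) finden wir a(t) = 60·t^4 + 100·t^3 - 12·t^2 - 24·t. Die Ableitung von der Beschleunigung ergibt den Ruck: j(t) = 240·t^3 + 300·t^2 - 24·t - 24. Mit d/dt von j(t) finden wir s(t) = 720·t^2 + 600·t - 24. Mit s(t) = 720·t^2 + 600·t - 24 und Einsetzen von t = 3.885856544475775, finden wir s = 13179.4283073420.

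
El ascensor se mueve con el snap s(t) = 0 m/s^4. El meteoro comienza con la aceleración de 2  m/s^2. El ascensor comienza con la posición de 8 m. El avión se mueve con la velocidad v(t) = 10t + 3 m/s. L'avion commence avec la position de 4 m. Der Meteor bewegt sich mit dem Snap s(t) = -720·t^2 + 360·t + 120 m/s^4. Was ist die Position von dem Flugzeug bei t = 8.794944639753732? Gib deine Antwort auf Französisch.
Nous devons trouver l'intégrale de notre équation de la vitesse v(t) = 10·t + 3 1 fois. L'intégrale de la vitesse est la position. En utilisant x(0) = 4, nous obtenons x(t) = 5·t^2 + 3·t + 4. En utilisant x(t) = 5·t^2 + 3·t + 4 et en substituant t = 8.794944639753732, nous trouvons x = 417.140090000926.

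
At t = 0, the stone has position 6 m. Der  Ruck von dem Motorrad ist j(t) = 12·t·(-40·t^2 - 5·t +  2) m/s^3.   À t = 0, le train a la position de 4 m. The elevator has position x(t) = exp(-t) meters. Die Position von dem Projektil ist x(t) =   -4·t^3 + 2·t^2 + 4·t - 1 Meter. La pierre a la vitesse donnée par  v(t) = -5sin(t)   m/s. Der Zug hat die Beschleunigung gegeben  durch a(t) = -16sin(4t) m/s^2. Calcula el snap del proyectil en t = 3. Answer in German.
Ausgehend von der Position x(t) = -4·t^3 + 2·t^2 + 4·t - 1, nehmen wir 4 Ableitungen. Durch Ableiten von der Position erhalten wir die Geschwindigkeit: v(t) = -12·t^2 + 4·t + 4. Mit d/dt von v(t) finden wir a(t) = 4 - 24·t. Die Ableitung von der Beschleunigung ergibt den Ruck: j(t) = -24. Mit d/dt von j(t) finden wir s(t) = 0. Wir haben den Snap s(t) = 0. Durch Einsetzen von t = 3: s(3) = 0.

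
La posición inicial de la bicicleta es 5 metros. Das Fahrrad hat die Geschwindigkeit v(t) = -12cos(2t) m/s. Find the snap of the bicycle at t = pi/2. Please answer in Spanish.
Debemos derivar nuestra ecuación de la velocidad v(t) = -12·cos(2·t) 3 veces. Derivando la velocidad, obtenemos la aceleración: a(t) = 24·sin(2·t). Derivando la aceleración, obtenemos la sacudida: j(t) = 48·cos(2·t). La derivada de la sacudida da el snap: s(t) = -96·sin(2·t). Tenemos el snap s(t) = -96·sin(2·t). Sustituyendo t = pi/2: s(pi/2) = 0.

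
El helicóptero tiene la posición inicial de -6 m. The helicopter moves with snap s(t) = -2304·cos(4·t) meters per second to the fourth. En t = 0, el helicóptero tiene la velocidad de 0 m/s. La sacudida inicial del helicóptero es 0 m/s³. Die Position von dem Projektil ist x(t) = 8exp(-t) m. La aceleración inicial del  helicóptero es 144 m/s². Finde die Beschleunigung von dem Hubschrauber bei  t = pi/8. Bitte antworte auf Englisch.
We need to integrate our snap equation s(t) = -2304·cos(4·t) 2 times. The antiderivative of snap is jerk. Using j(0) = 0, we get j(t) = -576·sin(4·t). Taking ∫j(t)dt and applying a(0) = 144, we find a(t) = 144·cos(4·t). We have acceleration a(t) = 144·cos(4·t). Substituting t = pi/8: a(pi/8) = 0.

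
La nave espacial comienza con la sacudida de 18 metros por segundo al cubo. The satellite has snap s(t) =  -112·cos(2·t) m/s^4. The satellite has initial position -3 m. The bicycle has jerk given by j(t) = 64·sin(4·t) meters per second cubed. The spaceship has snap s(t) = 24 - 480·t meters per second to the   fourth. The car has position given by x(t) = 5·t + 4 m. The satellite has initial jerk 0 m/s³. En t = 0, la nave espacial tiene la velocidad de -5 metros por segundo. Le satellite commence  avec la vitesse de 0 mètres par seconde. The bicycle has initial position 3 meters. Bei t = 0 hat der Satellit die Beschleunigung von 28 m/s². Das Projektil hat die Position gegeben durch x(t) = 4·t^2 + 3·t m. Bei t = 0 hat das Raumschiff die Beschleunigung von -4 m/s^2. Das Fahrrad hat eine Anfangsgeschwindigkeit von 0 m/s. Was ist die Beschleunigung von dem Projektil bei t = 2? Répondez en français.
En partant de la position x(t) = 4·t^2 + 3·t, nous prenons 2 dérivées. En prenant d/dt de x(t), nous trouvons v(t) = 8·t + 3. La dérivée de la vitesse donne l'accélération: a(t) = 8. Nous avons l'accélération a(t) = 8. En substituant t = 2: a(2) = 8.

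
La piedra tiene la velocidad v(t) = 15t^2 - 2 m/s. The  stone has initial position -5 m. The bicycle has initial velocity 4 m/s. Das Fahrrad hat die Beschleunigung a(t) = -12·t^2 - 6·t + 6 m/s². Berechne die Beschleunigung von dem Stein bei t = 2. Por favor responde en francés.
Nous devons dériver notre équation de la vitesse v(t) = 15·t^2 - 2 1 fois. La dérivée de la vitesse donne l'accélération: a(t) = 30·t. De l'équation de l'accélération a(t) = 30·t, nous substituons t = 2 pour obtenir a = 60.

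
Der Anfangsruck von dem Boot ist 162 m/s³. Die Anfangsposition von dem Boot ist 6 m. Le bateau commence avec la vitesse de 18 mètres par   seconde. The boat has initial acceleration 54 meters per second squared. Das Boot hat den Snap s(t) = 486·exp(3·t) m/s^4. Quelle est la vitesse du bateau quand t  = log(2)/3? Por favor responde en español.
Partiendo del snap s(t) = 486·exp(3·t), tomamos 3 integrales. Tomando ∫s(t)dt y aplicando j(0) = 162, encontramos j(t) = 162·exp(3·t). La antiderivada de la sacudida es la aceleración. Usando a(0) = 54, obtenemos a(t) = 54·exp(3·t). La antiderivada de la aceleración, con v(0) = 18, da la velocidad: v(t) = 18·exp(3·t). Tenemos la velocidad v(t) = 18·exp(3·t). Sustituyendo t = log(2)/3: v(log(2)/3) = 36.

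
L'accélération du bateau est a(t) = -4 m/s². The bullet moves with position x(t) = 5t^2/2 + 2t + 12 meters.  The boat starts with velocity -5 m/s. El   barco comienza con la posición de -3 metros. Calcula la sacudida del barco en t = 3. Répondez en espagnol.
Para resolver esto, necesitamos tomar 1 derivada de nuestra ecuación de la aceleración a(t) = -4. Tomando d/dt de a(t), encontramos j(t) = 0. De la ecuación de la sacudida j(t) = 0, sustituimos t = 3 para obtener j = 0.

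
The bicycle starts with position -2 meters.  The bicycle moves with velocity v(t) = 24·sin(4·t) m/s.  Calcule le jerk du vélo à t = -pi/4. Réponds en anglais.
Starting from velocity v(t) = 24·sin(4·t), we take 2 derivatives. Taking d/dt of v(t), we find a(t) = 96·cos(4·t). Taking d/dt of a(t), we find j(t) = -384·sin(4·t). Using j(t) = -384·sin(4·t) and substituting t = -pi/4, we find j = 0.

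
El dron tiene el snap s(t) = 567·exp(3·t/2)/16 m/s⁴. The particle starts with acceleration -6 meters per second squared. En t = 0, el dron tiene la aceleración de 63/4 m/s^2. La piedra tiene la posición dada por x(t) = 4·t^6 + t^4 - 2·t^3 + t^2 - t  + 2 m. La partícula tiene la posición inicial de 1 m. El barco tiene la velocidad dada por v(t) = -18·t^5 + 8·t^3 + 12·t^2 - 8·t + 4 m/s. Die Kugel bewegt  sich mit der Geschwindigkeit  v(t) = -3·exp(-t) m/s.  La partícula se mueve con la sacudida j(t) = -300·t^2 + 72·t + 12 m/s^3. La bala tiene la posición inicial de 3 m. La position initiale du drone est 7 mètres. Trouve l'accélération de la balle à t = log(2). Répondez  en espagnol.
Debemos derivar nuestra ecuación de la velocidad v(t) = -3·exp(-t) 1 vez. Tomando d/dt de v(t), encontramos a(t) = 3·exp(-t). Tenemos la aceleración a(t) = 3·exp(-t). Sustituyendo t = log(2): a(log(2)) = 3/2.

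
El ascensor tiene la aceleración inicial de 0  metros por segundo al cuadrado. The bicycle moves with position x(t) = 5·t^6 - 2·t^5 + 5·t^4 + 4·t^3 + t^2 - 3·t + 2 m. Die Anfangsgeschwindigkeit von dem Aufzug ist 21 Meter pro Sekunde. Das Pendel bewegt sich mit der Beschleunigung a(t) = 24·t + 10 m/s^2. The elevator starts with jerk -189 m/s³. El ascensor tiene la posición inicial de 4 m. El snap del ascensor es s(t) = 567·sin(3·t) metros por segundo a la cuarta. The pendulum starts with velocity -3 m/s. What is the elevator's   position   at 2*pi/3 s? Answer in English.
We must find the integral of our snap equation s(t) = 567·sin(3·t) 4 times. The antiderivative of snap, with j(0) = -189, gives jerk: j(t) = -189·cos(3·t). Integrating jerk and using the initial condition a(0) = 0, we get a(t) = -63·sin(3·t). Taking ∫a(t)dt and applying v(0) = 21, we find v(t) = 21·cos(3·t). The integral of velocity, with x(0) = 4, gives position: x(t) = 7·sin(3·t) + 4. Using x(t) = 7·sin(3·t) + 4 and substituting t = 2*pi/3, we find x = 4.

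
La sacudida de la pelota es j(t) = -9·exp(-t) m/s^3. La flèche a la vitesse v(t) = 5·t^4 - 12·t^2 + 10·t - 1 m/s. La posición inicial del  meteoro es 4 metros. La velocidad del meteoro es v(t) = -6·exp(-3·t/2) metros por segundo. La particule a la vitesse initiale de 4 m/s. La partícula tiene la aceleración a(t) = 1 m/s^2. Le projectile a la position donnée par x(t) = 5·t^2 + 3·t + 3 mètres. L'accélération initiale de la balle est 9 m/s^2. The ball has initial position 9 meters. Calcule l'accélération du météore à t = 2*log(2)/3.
En partant de la vitesse v(t) = -6·exp(-3·t/2), nous prenons 1 dérivée. En dérivant la vitesse, nous obtenons l'accélération: a(t) = 9·exp(-3·t/2). De l'équation de l'accélération a(t) = 9·exp(-3·t/2), nous substituons t = 2*log(2)/3 pour obtenir a = 9/2.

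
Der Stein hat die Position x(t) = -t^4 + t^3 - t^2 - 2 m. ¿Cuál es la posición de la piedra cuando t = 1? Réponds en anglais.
From the given position equation x(t) = -t^4 + t^3 - t^2 - 2, we substitute t = 1 to get x = -3.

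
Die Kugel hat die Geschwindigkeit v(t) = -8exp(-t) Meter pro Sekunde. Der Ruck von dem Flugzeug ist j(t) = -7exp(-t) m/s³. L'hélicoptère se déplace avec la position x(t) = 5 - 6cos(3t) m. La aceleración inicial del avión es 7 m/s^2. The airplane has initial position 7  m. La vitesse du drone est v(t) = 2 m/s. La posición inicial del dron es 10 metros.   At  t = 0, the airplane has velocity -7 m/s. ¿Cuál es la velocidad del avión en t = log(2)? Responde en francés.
Pour résoudre ceci, nous devons prendre 2 primitives de notre équation du jerk j(t) = -7·exp(-t). L'intégrale du jerk est l'accélération. En utilisant a(0) = 7, nous obtenons a(t) = 7·exp(-t). En prenant ∫a(t)dt et en appliquant v(0) = -7, nous trouvons v(t) = -7·exp(-t). De l'équation de la vitesse v(t) = -7·exp(-t), nous substituons t = log(2) pour obtenir v = -7/2.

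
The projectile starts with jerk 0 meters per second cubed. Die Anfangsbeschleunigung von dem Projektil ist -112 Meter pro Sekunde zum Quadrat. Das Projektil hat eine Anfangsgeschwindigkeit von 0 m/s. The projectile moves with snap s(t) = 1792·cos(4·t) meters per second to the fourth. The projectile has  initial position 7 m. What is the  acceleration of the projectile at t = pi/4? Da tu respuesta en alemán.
Um dies zu lösen, müssen wir 2 Integrale unserer Gleichung für den Snap s(t) = 1792·cos(4·t) finden. Mit ∫s(t)dt und Anwendung von j(0) = 0, finden wir j(t) = 448·sin(4·t). Durch Integration von dem Ruck und Verwendung der Anfangsbedingung a(0) = -112, erhalten wir a(t) = -112·cos(4·t). Mit a(t) = -112·cos(4·t) und Einsetzen von t = pi/4, finden wir a = 112.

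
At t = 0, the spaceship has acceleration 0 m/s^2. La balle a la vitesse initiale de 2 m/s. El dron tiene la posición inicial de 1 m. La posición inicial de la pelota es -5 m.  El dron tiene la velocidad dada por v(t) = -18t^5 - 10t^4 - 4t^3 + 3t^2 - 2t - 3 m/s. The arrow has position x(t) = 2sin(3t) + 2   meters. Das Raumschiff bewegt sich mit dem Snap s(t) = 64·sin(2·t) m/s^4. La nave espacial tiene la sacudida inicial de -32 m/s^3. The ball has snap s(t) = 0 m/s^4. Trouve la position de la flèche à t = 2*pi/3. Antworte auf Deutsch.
Wir haben die Position x(t) = 2·sin(3·t) + 2. Durch Einsetzen von t = 2*pi/3: x(2*pi/3) = 2.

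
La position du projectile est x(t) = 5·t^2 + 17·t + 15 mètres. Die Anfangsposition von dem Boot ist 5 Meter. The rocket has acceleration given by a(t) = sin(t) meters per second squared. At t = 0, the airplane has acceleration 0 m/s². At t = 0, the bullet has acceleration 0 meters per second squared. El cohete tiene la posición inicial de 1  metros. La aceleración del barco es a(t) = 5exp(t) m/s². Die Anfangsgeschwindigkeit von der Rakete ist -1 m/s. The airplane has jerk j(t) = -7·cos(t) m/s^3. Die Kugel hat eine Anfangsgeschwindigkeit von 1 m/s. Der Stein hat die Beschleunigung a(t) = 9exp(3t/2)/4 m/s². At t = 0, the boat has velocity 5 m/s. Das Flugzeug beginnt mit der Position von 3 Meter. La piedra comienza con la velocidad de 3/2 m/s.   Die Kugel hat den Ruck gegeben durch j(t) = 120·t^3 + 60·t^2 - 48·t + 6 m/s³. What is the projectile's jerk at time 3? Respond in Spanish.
Para resolver esto, necesitamos tomar 3 derivadas de nuestra ecuación de la posición x(t) = 5·t^2 + 17·t + 15. Tomando d/dt de x(t), encontramos v(t) = 10·t + 17. La derivada de la velocidad da la aceleración: a(t) = 10. La derivada de la aceleración da la sacudida: j(t) = 0. Tenemos la sacudida j(t) = 0. Sustituyendo t = 3: j(3) = 0.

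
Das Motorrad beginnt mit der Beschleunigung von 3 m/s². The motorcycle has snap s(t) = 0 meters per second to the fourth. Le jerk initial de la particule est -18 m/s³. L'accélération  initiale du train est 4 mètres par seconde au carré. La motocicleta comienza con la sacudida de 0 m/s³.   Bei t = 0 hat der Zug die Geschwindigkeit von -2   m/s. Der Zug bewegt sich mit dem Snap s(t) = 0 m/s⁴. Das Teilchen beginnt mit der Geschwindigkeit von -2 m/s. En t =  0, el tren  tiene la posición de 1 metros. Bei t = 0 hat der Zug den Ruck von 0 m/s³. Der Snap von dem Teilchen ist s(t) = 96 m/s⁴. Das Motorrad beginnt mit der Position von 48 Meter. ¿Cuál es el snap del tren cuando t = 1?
Usando s(t) = 0 y sustituyendo t = 1, encontramos s = 0.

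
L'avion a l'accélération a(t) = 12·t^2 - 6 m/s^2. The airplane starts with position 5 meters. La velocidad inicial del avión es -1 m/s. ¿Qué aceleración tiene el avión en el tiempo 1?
Usando a(t) = 12·t^2 - 6 y sustituyendo t = 1, encontramos a = 6.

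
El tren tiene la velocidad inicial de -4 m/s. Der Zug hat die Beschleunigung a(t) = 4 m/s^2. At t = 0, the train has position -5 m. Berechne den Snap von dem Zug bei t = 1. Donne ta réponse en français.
Pour résoudre ceci, nous devons prendre 2 dérivées de notre équation de l'accélération a(t) = 4. En dérivant l'accélération, nous obtenons le jerk: j(t) = 0. En dérivant le jerk, nous obtenons le snap: s(t) = 0. En utilisant s(t) = 0 et en substituant t = 1, nous trouvons s = 0.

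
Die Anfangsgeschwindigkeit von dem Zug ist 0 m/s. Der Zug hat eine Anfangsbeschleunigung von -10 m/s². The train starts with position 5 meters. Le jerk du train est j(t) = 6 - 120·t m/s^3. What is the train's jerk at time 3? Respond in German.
Aus der Gleichung für den Ruck j(t) = 6 - 120·t, setzen wir t = 3 ein und erhalten j = -354.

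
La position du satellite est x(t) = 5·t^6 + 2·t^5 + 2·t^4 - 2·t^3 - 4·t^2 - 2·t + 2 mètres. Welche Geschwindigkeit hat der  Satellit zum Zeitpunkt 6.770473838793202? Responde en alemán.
Um dies zu lösen, müssen wir 1 Ableitung unserer Gleichung für die Position x(t) = 5·t^6 + 2·t^5 + 2·t^4 - 2·t^3 - 4·t^2 - 2·t + 2 nehmen. Die Ableitung von der Position ergibt die Geschwindigkeit: v(t) = 30·t^5 + 10·t^4 + 8·t^3 - 6·t^2 - 8·t - 2. Mit v(t) = 30·t^5 + 10·t^4 + 8·t^3 - 6·t^2 - 8·t - 2 und Einsetzen von t = 6.770473838793202, finden wir v = 449956.361124448.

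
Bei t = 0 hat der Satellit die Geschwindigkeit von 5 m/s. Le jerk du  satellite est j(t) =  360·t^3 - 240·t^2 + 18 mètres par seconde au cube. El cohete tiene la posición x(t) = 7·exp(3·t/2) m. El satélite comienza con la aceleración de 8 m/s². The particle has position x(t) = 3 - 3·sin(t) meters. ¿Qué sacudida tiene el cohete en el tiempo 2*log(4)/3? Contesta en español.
Para resolver esto, necesitamos tomar 3 derivadas de nuestra ecuación de la posición x(t) = 7·exp(3·t/2). Tomando d/dt de x(t), encontramos v(t) = 21·exp(3·t/2)/2. La derivada de la velocidad da la aceleración: a(t) = 63·exp(3·t/2)/4. Derivando la aceleración, obtenemos la sacudida: j(t) = 189·exp(3·t/2)/8. Usando j(t) = 189·exp(3·t/2)/8 y sustituyendo t = 2*log(4)/3, encontramos j = 189/2.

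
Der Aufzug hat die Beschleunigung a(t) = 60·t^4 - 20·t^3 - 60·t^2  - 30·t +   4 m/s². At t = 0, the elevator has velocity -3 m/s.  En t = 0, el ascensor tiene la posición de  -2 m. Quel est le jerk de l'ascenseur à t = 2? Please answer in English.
Starting from acceleration a(t) = 60·t^4 - 20·t^3 - 60·t^2 - 30·t + 4, we take 1 derivative. Taking d/dt of a(t), we find j(t) = 240·t^3 - 60·t^2 - 120·t - 30. We have jerk j(t) = 240·t^3 - 60·t^2 - 120·t - 30. Substituting t = 2: j(2) = 1410.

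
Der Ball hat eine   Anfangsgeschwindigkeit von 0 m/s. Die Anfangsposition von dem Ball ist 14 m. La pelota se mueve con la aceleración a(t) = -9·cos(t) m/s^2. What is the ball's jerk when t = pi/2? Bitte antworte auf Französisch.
En partant de l'accélération a(t) = -9·cos(t), nous prenons 1 dérivée. La dérivée de l'accélération donne le jerk: j(t) = 9·sin(t). De l'équation du jerk j(t) = 9·sin(t), nous substituons t = pi/2 pour obtenir j = 9.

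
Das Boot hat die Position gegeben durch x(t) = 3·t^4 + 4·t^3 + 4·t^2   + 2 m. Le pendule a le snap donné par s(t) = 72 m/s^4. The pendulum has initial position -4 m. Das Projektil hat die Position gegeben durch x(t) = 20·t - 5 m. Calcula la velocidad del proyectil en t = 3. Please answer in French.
Pour résoudre ceci, nous devons prendre 1 dérivée de notre équation de la position x(t) = 20·t - 5. En prenant d/dt de x(t), nous trouvons v(t) = 20. Nous avons la vitesse v(t) = 20. En substituant t = 3: v(3) = 20.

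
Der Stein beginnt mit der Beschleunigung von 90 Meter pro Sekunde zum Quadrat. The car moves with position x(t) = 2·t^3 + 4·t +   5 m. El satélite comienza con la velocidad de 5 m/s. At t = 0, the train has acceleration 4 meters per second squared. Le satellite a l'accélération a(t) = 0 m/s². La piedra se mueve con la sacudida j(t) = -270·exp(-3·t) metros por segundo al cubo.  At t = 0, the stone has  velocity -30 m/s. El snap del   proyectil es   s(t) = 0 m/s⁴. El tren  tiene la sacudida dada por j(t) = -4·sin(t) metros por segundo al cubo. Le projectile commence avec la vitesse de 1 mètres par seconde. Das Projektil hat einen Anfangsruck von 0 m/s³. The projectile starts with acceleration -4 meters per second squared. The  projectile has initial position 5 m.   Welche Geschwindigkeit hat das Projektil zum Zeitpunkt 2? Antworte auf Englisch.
To find the answer, we compute 3 antiderivatives of s(t) = 0. The integral of snap, with j(0) = 0, gives jerk: j(t) = 0. The integral of jerk, with a(0) = -4, gives acceleration: a(t) = -4. Integrating acceleration and using the initial condition v(0) = 1, we get v(t) = 1 - 4·t. We have velocity v(t) = 1 - 4·t. Substituting t = 2: v(2) = -7.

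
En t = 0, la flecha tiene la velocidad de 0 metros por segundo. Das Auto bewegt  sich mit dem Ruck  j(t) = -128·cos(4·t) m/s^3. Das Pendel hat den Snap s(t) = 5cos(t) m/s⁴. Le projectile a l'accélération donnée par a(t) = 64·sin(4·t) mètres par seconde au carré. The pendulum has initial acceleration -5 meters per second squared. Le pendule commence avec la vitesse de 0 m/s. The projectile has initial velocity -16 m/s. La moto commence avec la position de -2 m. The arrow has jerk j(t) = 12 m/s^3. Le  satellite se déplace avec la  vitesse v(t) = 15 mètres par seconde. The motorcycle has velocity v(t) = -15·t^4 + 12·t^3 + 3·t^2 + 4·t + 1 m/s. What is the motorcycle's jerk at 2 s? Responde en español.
Partiendo de la velocidad v(t) = -15·t^4 + 12·t^3 + 3·t^2 + 4·t + 1, tomamos 2 derivadas. Derivando la velocidad, obtenemos la aceleración: a(t) = -60·t^3 + 36·t^2 + 6·t + 4. Tomando d/dt de a(t), encontramos j(t) = -180·t^2 + 72·t + 6. Tenemos la sacudida j(t) = -180·t^2 + 72·t + 6. Sustituyendo t = 2: j(2) = -570.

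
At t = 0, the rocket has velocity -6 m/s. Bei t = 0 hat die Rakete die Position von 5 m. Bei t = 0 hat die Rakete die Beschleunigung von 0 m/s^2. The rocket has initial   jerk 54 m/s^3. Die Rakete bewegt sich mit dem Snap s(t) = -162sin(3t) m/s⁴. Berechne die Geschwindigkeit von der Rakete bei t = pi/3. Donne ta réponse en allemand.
Wir müssen unsere Gleichung für den Snap s(t) = -162·sin(3·t) 3-mal integrieren. Mit ∫s(t)dt und Anwendung von j(0) = 54, finden wir j(t) = 54·cos(3·t). Mit ∫j(t)dt und Anwendung von a(0) = 0, finden wir a(t) = 18·sin(3·t). Mit ∫a(t)dt und Anwendung von v(0) = -6, finden wir v(t) = -6·cos(3·t). Wir haben die Geschwindigkeit v(t) = -6·cos(3·t). Durch Einsetzen von t = pi/3: v(pi/3) = 6.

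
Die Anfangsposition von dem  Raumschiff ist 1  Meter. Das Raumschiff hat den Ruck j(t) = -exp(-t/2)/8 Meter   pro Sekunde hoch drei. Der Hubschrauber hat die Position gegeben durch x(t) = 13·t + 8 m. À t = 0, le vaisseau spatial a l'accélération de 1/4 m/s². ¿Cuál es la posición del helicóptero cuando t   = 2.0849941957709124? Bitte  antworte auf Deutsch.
Mit x(t) = 13·t + 8 und Einsetzen von t = 2.0849941957709124, finden wir x = 35.1049245450219.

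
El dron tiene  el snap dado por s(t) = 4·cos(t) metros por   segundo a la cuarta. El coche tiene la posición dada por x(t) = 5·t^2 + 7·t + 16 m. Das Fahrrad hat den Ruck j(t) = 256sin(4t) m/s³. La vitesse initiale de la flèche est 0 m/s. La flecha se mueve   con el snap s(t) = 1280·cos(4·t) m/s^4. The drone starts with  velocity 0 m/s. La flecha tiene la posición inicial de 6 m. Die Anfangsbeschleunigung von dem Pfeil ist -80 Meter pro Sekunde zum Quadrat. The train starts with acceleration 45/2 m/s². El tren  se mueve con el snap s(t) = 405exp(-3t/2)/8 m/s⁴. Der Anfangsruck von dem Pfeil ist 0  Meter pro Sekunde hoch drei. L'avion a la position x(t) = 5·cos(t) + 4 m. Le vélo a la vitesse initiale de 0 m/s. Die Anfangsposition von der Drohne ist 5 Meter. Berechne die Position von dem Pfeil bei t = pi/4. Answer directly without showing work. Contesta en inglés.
The position at t = pi/4 is x = -4.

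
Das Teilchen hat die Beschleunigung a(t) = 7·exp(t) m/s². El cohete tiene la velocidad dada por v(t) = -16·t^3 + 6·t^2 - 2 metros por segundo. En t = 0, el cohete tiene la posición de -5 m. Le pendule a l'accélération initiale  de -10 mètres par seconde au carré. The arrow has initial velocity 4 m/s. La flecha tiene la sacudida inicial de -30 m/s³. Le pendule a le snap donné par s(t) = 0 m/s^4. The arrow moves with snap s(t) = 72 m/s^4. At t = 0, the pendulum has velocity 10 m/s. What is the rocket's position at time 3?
To find the answer, we compute 1 antiderivative of v(t) = -16·t^3 + 6·t^2 - 2. The antiderivative of velocity, with x(0) = -5, gives position: x(t) = -4·t^4 + 2·t^3 - 2·t - 5. Using x(t) = -4·t^4 + 2·t^3 - 2·t - 5 and substituting t = 3, we find x = -281.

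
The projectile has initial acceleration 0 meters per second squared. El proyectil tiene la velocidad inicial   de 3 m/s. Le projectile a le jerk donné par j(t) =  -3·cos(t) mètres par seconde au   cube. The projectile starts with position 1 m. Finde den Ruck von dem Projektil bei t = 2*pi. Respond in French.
De l'équation du jerk j(t) = -3·cos(t), nous substituons t = 2*pi pour obtenir j = -3.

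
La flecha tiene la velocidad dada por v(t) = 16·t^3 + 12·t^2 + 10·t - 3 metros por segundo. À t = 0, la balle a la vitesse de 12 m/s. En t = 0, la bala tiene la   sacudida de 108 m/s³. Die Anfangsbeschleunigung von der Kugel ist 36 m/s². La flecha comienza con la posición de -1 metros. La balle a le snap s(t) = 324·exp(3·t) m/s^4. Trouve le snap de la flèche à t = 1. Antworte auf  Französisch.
Nous devons dériver notre équation de la vitesse v(t) = 16·t^3 + 12·t^2 + 10·t - 3 3 fois. En prenant d/dt de v(t), nous trouvons a(t) = 48·t^2 + 24·t + 10. En prenant d/dt de a(t), nous trouvons j(t) = 96·t + 24. La dérivée du jerk donne le snap: s(t) = 96. De l'équation du snap s(t) = 96, nous substituons t = 1 pour obtenir s = 96.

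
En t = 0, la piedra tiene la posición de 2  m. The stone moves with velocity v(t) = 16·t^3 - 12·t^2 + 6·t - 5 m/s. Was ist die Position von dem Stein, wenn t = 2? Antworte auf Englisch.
We must find the antiderivative of our velocity equation v(t) = 16·t^3 - 12·t^2 + 6·t - 5 1 time. Finding the antiderivative of v(t) and using x(0) = 2: x(t) = 4·t^4 - 4·t^3 + 3·t^2 - 5·t + 2. We have position x(t) = 4·t^4 - 4·t^3 + 3·t^2 - 5·t + 2. Substituting t = 2: x(2) = 36.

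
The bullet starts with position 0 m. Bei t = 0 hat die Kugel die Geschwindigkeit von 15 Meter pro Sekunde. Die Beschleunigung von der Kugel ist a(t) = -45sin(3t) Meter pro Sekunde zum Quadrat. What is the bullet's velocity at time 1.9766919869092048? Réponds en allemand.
Wir müssen unsere Gleichung für die Beschleunigung a(t) = -45·sin(3·t) 1-mal integrieren. Die Stammfunktion von der Beschleunigung ist die Geschwindigkeit. Mit v(0) = 15 erhalten wir v(t) = 15·cos(3·t). Aus der Gleichung für die Geschwindigkeit v(t) = 15·cos(3·t), setzen wir t = 1.9766919869092048 ein und erhalten v = 14.0745297831559.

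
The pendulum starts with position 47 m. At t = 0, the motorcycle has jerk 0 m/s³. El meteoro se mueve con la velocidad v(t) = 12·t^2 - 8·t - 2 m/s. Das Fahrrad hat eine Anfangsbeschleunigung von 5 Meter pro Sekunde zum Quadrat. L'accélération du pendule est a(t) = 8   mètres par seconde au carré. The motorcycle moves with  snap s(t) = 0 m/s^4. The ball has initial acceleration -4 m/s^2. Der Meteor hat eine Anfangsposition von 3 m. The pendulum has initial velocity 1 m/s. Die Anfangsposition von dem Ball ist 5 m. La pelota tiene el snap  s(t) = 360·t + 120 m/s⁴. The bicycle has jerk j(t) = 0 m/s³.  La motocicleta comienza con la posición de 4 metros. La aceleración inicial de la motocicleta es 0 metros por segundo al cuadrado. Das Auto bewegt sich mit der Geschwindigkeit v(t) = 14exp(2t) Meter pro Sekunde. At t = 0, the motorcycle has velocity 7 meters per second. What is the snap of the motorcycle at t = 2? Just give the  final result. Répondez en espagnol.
La respuesta es 0.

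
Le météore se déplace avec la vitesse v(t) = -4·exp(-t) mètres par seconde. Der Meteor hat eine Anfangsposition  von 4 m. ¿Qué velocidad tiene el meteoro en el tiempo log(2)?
Usando v(t) = -4·exp(-t) y sustituyendo t = log(2), encontramos v = -2.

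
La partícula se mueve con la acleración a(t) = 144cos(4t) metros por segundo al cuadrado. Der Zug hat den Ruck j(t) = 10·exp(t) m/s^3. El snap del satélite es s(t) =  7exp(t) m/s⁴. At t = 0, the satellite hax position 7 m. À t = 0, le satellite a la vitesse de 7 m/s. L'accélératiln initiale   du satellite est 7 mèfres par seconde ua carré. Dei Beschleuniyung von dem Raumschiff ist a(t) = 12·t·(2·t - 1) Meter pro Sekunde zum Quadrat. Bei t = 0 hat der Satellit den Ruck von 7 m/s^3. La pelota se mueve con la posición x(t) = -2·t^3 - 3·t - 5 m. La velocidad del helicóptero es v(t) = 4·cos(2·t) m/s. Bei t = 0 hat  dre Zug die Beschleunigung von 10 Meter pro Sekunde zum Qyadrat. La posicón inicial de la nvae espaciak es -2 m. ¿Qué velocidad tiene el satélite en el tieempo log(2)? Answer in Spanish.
Debemos encontrar la antiderivada de nuestra ecuación del snap s(t) = 7·exp(t) 3 veces. Tomando ∫s(t)dt y aplicando j(0) = 7, encontramos j(t) = 7·exp(t). Tomando ∫j(t)dt y aplicando a(0) = 7, encontramos a(t) = 7·exp(t). La antiderivada de la aceleración es la velocidad. Usando v(0) = 7, obtenemos v(t) = 7·exp(t). Usando v(t) = 7·exp(t) y sustituyendo t = log(2), encontramos v = 14.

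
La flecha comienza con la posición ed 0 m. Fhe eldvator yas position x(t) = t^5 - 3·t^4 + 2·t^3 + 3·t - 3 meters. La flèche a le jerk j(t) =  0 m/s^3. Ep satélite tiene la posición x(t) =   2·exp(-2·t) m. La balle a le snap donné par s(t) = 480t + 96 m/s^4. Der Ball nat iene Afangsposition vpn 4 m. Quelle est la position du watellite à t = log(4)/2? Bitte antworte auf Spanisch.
De la ecuación de la posición x(t) = 2·exp(-2·t), sustituimos t = log(4)/2 para obtener x = 1/2.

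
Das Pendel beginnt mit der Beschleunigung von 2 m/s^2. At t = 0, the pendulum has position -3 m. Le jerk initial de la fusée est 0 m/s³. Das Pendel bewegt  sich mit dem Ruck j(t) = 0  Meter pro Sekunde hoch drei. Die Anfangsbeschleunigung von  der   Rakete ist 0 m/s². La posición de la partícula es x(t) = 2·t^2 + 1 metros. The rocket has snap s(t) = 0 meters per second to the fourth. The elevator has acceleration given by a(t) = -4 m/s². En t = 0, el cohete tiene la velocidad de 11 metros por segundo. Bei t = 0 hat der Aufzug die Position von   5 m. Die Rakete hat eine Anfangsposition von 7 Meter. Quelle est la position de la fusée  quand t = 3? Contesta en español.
Para resolver esto, necesitamos tomar 4 integrales de nuestra ecuación del snap s(t) = 0. La integral del snap es la sacudida. Usando j(0) = 0, obtenemos j(t) = 0. Integrando la sacudida y usando la condición inicial a(0) = 0, obtenemos a(t) = 0. La integral de la aceleración es la velocidad. Usando v(0) = 11, obtenemos v(t) = 11. Integrando la velocidad y usando la condición inicial x(0) = 7, obtenemos x(t) = 11·t + 7. Tenemos la posición x(t) = 11·t + 7. Sustituyendo t = 3: x(3) = 40.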